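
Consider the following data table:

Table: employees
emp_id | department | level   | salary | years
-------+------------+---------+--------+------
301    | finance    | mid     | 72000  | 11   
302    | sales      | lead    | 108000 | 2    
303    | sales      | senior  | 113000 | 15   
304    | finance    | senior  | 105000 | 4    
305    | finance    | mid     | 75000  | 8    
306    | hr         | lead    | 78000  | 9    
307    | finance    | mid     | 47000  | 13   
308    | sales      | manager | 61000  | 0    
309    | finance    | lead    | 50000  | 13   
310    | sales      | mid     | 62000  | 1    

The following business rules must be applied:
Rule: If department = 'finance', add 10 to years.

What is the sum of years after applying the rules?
126

Step 1: Count records where department = 'finance': 5
Step 2: Total bonus added: 5 × 10 = 50
Step 3: Original sum of years: 76
Step 4: Final sum = 76 + 50 = 126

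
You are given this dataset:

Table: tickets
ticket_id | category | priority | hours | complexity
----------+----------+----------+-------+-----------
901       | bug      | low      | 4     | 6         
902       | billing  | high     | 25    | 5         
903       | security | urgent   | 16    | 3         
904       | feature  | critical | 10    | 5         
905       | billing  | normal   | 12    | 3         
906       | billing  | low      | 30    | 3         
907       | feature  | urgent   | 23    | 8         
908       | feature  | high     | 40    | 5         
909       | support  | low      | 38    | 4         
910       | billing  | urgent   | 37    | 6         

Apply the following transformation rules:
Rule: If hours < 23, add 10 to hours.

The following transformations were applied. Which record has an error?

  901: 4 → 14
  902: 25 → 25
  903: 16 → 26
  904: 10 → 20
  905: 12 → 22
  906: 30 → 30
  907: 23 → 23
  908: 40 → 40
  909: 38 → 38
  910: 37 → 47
Record 910 has an error. The correct transformed value should be 37, not 47.

Step 1: Check each record against the rule
Step 2: Record 910 has hours = 37
Step 3: Since 37 >= 23, the bonus should not have been applied
Step 4: Correct value = 37, but claimed value = 47
Conclusion: Record 910 has the error.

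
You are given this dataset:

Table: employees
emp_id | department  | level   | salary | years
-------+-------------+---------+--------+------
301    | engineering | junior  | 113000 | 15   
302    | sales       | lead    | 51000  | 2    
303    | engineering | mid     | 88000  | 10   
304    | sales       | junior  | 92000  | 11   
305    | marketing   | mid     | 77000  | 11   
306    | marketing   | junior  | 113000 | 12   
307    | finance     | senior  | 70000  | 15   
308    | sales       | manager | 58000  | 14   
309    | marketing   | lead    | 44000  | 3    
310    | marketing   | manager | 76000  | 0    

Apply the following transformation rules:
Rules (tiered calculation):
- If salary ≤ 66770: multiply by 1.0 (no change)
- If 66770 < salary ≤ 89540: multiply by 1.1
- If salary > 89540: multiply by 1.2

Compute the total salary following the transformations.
876700.0

Step 1: Tier 1 (salary ≤ 66770): 3 records, sum = 153000 × 1.0 = 153000.0
Step 2: Tier 2 (66770 < salary ≤ 89540): 4 records, sum = 311000 × 1.1 = 342100.0
Step 3: Tier 3 (salary > 89540): 3 records, sum = 318000 × 1.2 = 381600.0
Step 4: Final sum = 153000.0 + 342100.0 + 381600.0 = 876700.0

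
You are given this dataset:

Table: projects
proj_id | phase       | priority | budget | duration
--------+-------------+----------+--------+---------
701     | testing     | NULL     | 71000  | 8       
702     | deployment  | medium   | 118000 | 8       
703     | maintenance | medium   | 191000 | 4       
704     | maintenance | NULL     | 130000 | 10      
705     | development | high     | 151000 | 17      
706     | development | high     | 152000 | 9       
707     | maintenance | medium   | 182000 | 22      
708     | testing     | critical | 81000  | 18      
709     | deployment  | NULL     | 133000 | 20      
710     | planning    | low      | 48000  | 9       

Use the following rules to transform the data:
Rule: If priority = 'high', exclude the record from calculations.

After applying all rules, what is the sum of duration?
99

Step 1: Identify records where priority = 'high'
Step 2: The excluded records sum to 26
Step 3: Original total duration = 125
Step 4: Remaining total = 125 - 26 = 99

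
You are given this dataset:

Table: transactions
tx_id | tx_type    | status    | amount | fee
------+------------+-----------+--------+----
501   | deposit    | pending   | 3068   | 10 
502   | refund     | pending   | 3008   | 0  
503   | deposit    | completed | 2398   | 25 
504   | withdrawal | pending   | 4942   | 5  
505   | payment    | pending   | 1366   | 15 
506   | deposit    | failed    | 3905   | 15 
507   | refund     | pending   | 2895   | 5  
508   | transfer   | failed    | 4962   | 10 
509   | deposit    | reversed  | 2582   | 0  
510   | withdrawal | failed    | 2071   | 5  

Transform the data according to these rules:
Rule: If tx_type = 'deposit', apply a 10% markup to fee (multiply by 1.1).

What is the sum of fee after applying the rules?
95.0

Step 1: Records with tx_type = 'deposit' have total fee = 50
Step 2: Apply multiplier: 50 × 1.1 = 55.0
Step 3: Other records total: 40
Step 4: Final sum = 55.0 + 40 = 95.0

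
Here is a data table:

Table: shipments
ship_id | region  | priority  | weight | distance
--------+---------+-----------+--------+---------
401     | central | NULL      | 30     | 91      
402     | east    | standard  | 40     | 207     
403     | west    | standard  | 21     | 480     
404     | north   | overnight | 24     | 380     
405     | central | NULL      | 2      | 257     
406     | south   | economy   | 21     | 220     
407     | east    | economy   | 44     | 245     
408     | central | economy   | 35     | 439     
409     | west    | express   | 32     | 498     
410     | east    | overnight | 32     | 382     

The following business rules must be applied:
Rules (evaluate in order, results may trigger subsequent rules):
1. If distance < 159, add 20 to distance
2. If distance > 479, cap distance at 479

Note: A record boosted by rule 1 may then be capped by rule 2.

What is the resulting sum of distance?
3199

Step 1: Apply rule 1 to records with distance < 159
  - 1 records get bonus of 20
  - Of these, 0 records then exceed 479 and get capped
Step 2: Apply rule 2 to records with distance > 479
  - 2 records (original) are capped
Step 3: Calculate final sum = 3199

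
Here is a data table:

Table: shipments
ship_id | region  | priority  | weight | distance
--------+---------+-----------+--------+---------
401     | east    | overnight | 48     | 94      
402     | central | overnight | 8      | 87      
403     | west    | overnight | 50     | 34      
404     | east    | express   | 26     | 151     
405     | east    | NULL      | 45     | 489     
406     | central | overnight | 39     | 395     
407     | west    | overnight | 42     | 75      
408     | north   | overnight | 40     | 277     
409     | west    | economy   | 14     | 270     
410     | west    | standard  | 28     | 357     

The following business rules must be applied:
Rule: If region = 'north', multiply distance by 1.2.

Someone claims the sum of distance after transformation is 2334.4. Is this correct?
No, the correct result is 2284.4.

Step 1: Calculate the correct sum after transformation
Step 2: Apply multiplier 1.2 to records where region = 'north'
Step 3: Correct result = 2284.4
Step 4: Claimed result = 2334.4
Step 5: 2284.4 ≠ 2334.4
Conclusion: The claimed result is incorrect. The correct answer is 2284.4.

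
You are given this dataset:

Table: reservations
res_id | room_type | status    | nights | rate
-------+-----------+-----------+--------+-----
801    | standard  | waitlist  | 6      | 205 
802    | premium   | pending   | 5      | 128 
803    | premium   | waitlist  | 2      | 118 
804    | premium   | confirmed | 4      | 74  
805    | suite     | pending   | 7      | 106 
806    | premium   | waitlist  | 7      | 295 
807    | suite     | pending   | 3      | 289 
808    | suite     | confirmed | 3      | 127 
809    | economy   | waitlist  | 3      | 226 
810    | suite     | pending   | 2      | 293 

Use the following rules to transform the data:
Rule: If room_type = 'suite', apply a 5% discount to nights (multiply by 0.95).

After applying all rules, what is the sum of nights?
41.25

Step 1: Records with room_type = 'suite' have total nights = 15
Step 2: Apply multiplier: 15 × 0.95 = 14.25
Step 3: Other records total: 27
Step 4: Final sum = 14.25 + 27 = 41.25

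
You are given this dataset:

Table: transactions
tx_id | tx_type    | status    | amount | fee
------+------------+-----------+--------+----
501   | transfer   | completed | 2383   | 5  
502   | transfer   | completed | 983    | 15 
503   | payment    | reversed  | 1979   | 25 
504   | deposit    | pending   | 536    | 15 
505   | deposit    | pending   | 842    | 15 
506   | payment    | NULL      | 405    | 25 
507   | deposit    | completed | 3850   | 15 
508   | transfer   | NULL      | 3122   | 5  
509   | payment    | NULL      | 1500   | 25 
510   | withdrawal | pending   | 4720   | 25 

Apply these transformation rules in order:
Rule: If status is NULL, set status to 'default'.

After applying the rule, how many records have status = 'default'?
3

Step 1: Count records where status IS NULL
Step 2: Found 3 records with NULL status
Step 3: These records will have status set to 'default'
Step 4: Records already having status = 'default': 0
Step 5: Answer: 3 + 0 = 3 records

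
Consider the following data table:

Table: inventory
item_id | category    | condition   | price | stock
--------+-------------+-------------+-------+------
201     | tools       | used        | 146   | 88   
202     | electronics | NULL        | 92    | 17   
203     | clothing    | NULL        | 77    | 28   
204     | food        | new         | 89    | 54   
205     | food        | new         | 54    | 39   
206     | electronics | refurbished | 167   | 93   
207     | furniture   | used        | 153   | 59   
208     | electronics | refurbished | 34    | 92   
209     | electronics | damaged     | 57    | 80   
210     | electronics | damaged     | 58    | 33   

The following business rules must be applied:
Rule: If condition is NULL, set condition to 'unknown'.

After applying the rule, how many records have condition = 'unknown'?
2

Step 1: Count records where condition IS NULL
Step 2: Found 2 records with NULL condition
Step 3: These records will have condition set to 'unknown'
Step 4: Records already having condition = 'unknown': 0
Step 5: Answer: 2 + 0 = 2 records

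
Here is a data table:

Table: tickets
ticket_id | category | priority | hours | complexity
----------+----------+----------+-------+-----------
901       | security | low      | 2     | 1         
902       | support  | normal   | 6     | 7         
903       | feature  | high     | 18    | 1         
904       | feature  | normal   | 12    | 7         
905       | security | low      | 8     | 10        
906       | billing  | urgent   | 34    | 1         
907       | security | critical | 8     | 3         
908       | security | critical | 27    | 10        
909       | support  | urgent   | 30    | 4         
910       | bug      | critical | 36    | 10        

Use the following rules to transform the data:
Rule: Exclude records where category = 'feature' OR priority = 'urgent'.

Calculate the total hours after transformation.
87

Step 1: Find records where category = 'feature' OR priority = 'urgent'
Step 2: 4 records match, summing to 94
Step 3: Original sum: 181
Step 4: Remaining sum = 181 - 94 = 87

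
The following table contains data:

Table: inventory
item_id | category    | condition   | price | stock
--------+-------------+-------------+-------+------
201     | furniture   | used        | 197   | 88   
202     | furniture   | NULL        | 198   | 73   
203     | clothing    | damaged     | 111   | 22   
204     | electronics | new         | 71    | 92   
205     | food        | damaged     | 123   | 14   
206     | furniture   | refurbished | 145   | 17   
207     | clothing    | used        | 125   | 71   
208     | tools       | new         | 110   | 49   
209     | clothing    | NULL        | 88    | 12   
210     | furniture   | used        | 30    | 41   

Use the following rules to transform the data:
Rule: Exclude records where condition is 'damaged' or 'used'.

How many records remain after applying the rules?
5

Step 1: Count records to exclude
  - 2 (damaged) + 3 (used) = 5 records
Step 2: Total records: 10
Step 3: Remaining = 10 - 5 = 5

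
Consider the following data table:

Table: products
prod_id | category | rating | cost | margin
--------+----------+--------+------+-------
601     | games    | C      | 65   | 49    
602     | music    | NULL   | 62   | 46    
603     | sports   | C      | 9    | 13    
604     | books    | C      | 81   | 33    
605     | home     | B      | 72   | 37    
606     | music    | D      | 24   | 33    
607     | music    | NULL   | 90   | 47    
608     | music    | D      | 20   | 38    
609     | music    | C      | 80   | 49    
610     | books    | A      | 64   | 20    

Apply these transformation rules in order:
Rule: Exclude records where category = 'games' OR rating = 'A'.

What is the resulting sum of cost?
438

Step 1: Find records where category = 'games' OR rating = 'A'
Step 2: 2 records match, summing to 129
Step 3: Original sum: 567
Step 4: Remaining sum = 567 - 129 = 438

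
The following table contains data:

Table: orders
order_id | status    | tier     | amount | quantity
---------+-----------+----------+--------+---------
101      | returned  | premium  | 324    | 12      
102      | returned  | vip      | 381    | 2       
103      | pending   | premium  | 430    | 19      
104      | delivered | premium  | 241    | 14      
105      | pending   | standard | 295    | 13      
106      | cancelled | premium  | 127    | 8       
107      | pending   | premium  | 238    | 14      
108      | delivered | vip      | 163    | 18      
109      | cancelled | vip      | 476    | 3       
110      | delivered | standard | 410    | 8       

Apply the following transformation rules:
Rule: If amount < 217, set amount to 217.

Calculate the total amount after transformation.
3229

Step 1: 2 records have amount < 217
Step 2: These records originally summed to 290
Step 3: After setting to minimum: 2 × 217 = 434
Step 4: Unaffected records sum: 2795
Step 5: Final sum = 434 + 2795 = 3229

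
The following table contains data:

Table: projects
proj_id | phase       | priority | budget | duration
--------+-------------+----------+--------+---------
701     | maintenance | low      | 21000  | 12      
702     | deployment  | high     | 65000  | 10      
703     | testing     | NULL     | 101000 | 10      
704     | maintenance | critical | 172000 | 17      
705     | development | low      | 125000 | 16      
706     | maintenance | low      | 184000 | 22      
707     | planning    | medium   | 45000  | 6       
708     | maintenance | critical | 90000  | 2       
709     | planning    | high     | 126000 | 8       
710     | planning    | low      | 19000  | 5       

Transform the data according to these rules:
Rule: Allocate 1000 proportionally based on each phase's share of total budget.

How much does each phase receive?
deployment: 68.57, development: 131.86, maintenance: 492.62, planning: 200.42, testing: 106.54

Step 1: Calculate total budget = 948000
Step 2: Calculate each phase's proportion:
  deployment: 65000/948000 = 6.86% → 68.57
  development: 125000/948000 = 13.19% → 131.86
  maintenance: 467000/948000 = 49.26% → 492.62
  planning: 190000/948000 = 20.04% → 200.42
  testing: 101000/948000 = 10.65% → 106.54
Step 3: Verify: sum of allocations ≈ 1000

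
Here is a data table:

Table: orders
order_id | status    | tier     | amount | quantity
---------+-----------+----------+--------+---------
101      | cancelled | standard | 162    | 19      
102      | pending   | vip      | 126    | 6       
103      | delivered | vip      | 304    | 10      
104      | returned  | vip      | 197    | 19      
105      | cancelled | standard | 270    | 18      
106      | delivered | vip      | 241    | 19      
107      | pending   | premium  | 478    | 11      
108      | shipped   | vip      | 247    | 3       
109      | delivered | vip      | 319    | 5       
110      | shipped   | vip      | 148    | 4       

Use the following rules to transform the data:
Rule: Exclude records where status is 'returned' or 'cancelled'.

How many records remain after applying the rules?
7

Step 1: Count records to exclude
  - 1 (returned) + 2 (cancelled) = 3 records
Step 2: Total records: 10
Step 3: Remaining = 10 - 3 = 7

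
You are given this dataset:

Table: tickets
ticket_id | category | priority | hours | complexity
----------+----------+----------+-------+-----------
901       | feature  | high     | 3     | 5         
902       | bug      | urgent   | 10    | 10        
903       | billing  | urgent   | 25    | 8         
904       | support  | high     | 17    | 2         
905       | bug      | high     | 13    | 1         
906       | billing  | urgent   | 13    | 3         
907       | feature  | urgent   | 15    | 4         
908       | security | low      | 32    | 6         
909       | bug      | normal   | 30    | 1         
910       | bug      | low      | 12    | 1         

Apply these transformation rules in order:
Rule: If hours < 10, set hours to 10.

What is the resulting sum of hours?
177

Step 1: 1 records have hours < 10
Step 2: These records originally summed to 3
Step 3: After setting to minimum: 1 × 10 = 10
Step 4: Unaffected records sum: 167
Step 5: Final sum = 10 + 167 = 177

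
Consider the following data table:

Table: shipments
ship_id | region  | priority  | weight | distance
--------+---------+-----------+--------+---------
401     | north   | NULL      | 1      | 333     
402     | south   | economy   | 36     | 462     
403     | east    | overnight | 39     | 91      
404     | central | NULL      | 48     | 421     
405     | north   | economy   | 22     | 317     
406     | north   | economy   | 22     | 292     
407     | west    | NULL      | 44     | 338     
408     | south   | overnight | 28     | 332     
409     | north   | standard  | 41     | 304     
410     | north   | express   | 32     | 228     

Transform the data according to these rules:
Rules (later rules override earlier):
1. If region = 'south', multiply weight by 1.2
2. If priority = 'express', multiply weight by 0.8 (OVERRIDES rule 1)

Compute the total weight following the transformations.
319.4

Step 1: Rule 2 takes priority for records with priority = 'express'
  - 1 records: 32 × 0.8 = 25.6
Step 2: Rule 1 applies to remaining records with region = 'south'
  - 2 records: 64 × 1.2 = 76.8
Step 3: Other records unchanged: 217
Step 4: Final sum = 25.6 + 76.8 + 217 = 319.4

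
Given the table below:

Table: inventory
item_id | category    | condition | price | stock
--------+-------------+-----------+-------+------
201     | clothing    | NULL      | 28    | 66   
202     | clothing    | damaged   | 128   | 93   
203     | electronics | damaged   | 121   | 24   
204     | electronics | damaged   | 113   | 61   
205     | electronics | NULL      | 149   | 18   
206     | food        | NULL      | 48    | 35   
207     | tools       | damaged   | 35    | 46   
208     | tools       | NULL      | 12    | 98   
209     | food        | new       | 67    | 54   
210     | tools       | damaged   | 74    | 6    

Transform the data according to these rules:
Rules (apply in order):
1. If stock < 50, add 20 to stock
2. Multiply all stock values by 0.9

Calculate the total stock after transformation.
540.9

Step 1: Apply Rule 1 - Add 20 to records with stock < 50
  - 5 records affected: 129 + (5 × 20) = 229
  - Unaffected records: 372
  - Sum after Rule 1: 601
Step 2: Apply Rule 2 - Multiply all by 0.9
  - 601 × 0.9 = 540.9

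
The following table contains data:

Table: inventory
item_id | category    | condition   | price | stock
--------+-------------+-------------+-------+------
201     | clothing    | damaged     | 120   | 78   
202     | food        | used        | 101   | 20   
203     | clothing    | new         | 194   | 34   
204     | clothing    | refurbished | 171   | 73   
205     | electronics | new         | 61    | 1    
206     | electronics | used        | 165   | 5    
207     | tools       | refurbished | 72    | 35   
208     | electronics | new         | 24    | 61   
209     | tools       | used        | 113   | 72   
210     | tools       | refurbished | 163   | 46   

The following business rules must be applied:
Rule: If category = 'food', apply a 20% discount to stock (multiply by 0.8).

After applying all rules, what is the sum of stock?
421.0

Step 1: Records with category = 'food' have total stock = 20
Step 2: Apply multiplier: 20 × 0.8 = 16.0
Step 3: Other records total: 405
Step 4: Final sum = 16.0 + 405 = 421.0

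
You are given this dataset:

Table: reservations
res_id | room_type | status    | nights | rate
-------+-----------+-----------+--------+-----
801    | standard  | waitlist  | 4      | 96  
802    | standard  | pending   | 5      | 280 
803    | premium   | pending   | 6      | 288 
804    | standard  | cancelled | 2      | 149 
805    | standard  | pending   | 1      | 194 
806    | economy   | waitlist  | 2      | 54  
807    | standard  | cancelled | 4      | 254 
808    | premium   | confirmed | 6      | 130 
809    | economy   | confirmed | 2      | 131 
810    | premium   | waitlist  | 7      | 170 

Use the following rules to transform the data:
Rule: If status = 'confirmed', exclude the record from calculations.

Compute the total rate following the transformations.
1485

Step 1: Identify records where status = 'confirmed'
Step 2: The excluded records sum to 261
Step 3: Original total rate = 1746
Step 4: Remaining total = 1746 - 261 = 1485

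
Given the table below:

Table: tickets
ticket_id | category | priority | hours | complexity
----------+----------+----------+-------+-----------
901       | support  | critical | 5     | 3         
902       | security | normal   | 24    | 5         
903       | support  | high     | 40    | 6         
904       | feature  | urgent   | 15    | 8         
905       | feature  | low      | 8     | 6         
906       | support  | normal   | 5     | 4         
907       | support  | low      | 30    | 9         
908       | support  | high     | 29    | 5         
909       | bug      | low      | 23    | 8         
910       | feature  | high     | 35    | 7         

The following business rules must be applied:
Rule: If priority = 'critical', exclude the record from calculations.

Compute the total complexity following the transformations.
58

Step 1: Identify records where priority = 'critical'
Step 2: The excluded records sum to 3
Step 3: Original total complexity = 61
Step 4: Remaining total = 61 - 3 = 58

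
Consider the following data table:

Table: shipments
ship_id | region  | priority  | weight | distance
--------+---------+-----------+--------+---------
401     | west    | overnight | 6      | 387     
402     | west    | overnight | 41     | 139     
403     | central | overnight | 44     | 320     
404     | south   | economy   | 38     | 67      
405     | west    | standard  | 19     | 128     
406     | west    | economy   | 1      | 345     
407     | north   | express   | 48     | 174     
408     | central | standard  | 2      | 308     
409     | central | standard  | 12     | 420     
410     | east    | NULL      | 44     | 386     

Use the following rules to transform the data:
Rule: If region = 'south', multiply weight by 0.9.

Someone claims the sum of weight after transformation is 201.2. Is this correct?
No, the correct result is 251.2.

Step 1: Calculate the correct sum after transformation
Step 2: Apply multiplier 0.9 to records where region = 'south'
Step 3: Correct result = 251.2
Step 4: Claimed result = 201.2
Step 5: 251.2 ≠ 201.2
Conclusion: The claimed result is incorrect. The correct answer is 251.2.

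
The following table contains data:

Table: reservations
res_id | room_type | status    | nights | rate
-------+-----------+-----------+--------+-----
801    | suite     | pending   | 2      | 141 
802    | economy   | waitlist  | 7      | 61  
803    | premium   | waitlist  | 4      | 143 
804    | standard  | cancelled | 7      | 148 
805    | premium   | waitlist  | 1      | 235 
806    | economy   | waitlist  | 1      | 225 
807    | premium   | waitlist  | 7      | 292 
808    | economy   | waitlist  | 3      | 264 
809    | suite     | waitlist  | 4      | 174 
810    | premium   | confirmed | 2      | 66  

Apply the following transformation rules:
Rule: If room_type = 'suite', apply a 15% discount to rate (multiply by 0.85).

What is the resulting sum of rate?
1701.75

Step 1: Records with room_type = 'suite' have total rate = 315
Step 2: Apply multiplier: 315 × 0.85 = 267.75
Step 3: Other records total: 1434
Step 4: Final sum = 267.75 + 1434 = 1701.75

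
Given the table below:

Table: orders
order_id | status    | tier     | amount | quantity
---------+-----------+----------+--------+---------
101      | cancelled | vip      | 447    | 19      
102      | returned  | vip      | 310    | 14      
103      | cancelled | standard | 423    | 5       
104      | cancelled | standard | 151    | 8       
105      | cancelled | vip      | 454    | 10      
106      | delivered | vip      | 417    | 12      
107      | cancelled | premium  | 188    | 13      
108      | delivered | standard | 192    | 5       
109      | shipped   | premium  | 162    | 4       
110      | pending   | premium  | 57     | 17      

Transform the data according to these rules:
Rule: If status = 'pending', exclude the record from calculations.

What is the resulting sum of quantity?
90

Step 1: Identify records where status = 'pending'
Step 2: The excluded records sum to 17
Step 3: Original total quantity = 107
Step 4: Remaining total = 107 - 17 = 90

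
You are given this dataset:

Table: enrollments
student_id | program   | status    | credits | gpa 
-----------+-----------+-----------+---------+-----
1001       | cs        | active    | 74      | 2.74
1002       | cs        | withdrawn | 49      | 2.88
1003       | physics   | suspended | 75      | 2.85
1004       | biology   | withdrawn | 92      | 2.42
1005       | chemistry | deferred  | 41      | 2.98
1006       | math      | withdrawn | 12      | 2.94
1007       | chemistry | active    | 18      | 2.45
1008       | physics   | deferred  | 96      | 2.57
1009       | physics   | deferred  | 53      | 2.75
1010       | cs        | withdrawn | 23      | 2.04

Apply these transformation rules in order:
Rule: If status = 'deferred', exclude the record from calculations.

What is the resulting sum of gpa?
18.32

Step 1: Identify records where status = 'deferred'
Step 2: The excluded records sum to 8.3
Step 3: Original total gpa = 26.62
Step 4: Remaining total = 26.62 - 8.3 = 18.32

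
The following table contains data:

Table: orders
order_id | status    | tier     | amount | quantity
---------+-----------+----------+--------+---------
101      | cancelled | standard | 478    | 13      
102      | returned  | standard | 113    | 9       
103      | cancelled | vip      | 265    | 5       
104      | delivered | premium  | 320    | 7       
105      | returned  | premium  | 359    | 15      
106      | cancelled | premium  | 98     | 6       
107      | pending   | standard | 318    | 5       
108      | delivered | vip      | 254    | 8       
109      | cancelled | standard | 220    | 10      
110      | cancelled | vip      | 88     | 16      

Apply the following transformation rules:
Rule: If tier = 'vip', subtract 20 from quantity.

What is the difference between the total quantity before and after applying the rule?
60

Step 1: Original sum of quantity = 94
Step 2: 3 records have tier = 'vip'
Step 3: Each affected record changes by -20
Step 4: Total change = 3 × -20 = -60
Step 5: New sum = 94 + -60 = 34
Step 6: Difference = |34 - 94| = 60
        (Sum decreased by 60)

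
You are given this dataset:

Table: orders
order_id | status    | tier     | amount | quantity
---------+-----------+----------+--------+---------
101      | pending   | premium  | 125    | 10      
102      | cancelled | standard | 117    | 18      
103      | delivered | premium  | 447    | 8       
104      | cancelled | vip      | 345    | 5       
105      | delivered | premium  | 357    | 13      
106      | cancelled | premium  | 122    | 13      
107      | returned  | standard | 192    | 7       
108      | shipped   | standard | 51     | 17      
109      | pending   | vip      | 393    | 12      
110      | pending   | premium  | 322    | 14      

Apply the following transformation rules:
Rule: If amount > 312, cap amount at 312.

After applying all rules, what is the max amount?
312

Step 1: Original maximum amount = 447
Step 2: Apply cap at 312
Step 3: 5 records had amount > 312 and were capped
Step 4: Maximum after transformation = 312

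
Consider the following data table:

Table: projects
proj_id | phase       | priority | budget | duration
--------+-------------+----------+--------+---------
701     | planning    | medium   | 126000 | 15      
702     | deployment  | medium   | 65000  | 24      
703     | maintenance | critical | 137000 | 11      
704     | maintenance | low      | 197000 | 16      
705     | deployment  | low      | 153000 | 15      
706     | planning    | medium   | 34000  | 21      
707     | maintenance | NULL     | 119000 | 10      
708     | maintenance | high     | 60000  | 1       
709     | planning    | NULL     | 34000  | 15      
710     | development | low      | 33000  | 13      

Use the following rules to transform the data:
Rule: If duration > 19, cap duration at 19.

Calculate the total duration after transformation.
134

Step 1: 2 records have duration > 19
Step 2: These records originally summed to 45
Step 3: After capping: 2 × 19 = 38
Step 4: Unaffected records sum: 96
Step 5: Final sum = 38 + 96 = 134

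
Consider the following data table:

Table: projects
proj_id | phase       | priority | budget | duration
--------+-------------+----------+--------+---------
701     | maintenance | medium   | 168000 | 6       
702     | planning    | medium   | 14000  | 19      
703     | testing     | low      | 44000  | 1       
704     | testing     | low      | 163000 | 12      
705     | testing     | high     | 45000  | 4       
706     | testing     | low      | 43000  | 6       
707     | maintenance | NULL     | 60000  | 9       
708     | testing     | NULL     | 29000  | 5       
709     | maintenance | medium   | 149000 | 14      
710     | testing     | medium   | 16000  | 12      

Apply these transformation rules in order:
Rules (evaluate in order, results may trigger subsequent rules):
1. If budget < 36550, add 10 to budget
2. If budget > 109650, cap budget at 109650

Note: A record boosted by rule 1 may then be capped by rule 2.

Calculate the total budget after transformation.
579980

Step 1: Apply rule 1 to records with budget < 36550
  - 3 records get bonus of 10
  - Of these, 0 records then exceed 109650 and get capped
Step 2: Apply rule 2 to records with budget > 109650
  - 3 records (original) are capped
Step 3: Calculate final sum = 579980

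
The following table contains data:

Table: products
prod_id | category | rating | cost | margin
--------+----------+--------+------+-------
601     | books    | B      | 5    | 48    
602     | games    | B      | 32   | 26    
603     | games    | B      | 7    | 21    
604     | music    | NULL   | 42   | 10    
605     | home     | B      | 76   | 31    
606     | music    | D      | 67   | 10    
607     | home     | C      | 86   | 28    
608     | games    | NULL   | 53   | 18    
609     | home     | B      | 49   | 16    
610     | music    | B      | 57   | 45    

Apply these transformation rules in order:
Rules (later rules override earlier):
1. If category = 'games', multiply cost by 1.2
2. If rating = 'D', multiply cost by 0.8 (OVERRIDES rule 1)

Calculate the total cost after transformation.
479.0

Step 1: Rule 2 takes priority for records with rating = 'D'
  - 1 records: 67 × 0.8 = 53.6
Step 2: Rule 1 applies to remaining records with category = 'games'
  - 3 records: 92 × 1.2 = 110.4
Step 3: Other records unchanged: 315
Step 4: Final sum = 53.6 + 110.4 + 315 = 479.0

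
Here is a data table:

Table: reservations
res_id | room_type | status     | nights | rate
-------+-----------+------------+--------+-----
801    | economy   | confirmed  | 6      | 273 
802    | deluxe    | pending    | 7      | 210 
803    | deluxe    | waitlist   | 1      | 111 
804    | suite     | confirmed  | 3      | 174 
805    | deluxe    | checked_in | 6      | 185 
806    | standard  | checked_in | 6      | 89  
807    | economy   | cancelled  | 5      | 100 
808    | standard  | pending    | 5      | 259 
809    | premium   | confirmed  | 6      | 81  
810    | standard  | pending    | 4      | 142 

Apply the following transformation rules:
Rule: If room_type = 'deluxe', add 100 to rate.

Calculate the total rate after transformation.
1924

Step 1: Count records where room_type = 'deluxe': 3
Step 2: Total bonus added: 3 × 100 = 300
Step 3: Original sum of rate: 1624
Step 4: Final sum = 1624 + 300 = 1924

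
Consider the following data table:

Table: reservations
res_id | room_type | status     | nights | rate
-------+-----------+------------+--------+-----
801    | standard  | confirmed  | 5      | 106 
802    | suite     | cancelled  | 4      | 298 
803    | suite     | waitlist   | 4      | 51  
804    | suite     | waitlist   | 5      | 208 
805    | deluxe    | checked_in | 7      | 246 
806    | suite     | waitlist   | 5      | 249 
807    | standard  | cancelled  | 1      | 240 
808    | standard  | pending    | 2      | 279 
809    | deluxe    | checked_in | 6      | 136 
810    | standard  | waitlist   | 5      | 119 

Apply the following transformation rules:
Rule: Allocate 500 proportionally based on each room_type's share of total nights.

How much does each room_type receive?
deluxe: 147.73, standard: 147.73, suite: 204.55

Step 1: Calculate total nights = 44
Step 2: Calculate each room_type's proportion:
  deluxe: 13/44 = 29.55% → 147.73
  standard: 13/44 = 29.55% → 147.73
  suite: 18/44 = 40.91% → 204.55
Step 3: Verify: sum of allocations ≈ 500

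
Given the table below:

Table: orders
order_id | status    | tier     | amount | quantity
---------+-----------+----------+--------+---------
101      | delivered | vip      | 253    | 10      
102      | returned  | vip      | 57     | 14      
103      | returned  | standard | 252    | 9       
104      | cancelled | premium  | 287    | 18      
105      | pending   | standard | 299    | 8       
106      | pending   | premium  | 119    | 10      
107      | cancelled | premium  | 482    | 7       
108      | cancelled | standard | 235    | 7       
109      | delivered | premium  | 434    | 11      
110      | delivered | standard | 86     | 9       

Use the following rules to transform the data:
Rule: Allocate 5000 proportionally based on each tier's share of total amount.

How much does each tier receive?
premium: 2639.78, standard: 1741.21, vip: 619.01

Step 1: Calculate total amount = 2504
Step 2: Calculate each tier's proportion:
  premium: 1322/2504 = 52.80% → 2639.78
  standard: 872/2504 = 34.82% → 1741.21
  vip: 310/2504 = 12.38% → 619.01
Step 3: Verify: sum of allocations ≈ 5000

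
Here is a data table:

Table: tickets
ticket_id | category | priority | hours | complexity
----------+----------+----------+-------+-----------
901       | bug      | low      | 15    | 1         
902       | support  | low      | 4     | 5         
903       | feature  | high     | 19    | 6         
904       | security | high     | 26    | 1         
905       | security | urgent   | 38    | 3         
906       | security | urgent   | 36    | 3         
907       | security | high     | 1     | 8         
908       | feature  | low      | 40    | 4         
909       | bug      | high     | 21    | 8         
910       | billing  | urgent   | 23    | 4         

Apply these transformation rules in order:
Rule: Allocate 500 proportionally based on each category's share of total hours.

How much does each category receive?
billing: 51.57, bug: 80.72, feature: 132.29, security: 226.46, support: 8.97

Step 1: Calculate total hours = 223
Step 2: Calculate each category's proportion:
  billing: 23/223 = 10.31% → 51.57
  bug: 36/223 = 16.14% → 80.72
  feature: 59/223 = 26.46% → 132.29
  security: 101/223 = 45.29% → 226.46
  support: 4/223 = 1.79% → 8.97
Step 3: Verify: sum of allocations ≈ 500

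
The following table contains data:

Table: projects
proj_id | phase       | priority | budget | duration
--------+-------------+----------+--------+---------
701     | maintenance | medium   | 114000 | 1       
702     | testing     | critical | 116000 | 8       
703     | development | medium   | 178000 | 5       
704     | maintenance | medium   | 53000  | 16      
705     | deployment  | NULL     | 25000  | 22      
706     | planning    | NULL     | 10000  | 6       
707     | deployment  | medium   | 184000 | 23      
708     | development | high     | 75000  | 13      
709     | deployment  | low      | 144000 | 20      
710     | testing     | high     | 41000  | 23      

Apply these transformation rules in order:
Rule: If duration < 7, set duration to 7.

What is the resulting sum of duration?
146

Step 1: 3 records have duration < 7
Step 2: These records originally summed to 12
Step 3: After setting to minimum: 3 × 7 = 21
Step 4: Unaffected records sum: 125
Step 5: Final sum = 21 + 125 = 146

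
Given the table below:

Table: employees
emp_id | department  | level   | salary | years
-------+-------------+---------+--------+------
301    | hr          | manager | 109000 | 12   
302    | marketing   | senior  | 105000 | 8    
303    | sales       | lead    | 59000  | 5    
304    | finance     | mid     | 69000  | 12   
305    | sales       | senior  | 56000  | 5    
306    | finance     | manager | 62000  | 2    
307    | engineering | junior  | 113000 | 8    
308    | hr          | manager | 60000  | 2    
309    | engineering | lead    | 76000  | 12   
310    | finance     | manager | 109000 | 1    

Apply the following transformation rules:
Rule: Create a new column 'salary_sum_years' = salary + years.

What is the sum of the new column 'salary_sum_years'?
818067

Step 1: For each record, compute salary + years
Example calculations:
  109000 + 12 = 109012
  105000 + 8 = 105008
  59000 + 5 = 59005
  ...
Step 2: Sum all derived values
Step 3: Total = 818067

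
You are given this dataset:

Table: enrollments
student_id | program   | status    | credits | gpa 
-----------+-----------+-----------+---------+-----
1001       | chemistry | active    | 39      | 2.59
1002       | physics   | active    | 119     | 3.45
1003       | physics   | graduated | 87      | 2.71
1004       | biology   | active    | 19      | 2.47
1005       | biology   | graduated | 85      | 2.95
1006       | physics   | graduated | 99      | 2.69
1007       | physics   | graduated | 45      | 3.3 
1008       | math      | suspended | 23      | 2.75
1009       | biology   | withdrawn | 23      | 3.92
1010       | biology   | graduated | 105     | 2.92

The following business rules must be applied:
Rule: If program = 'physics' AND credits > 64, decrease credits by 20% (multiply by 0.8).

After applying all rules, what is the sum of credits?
583.0

Step 1: Find records where program = 'physics' AND credits > 64
Step 2: 3 records match, summing to 305
Step 3: After multiplier: 305 × 0.8 = 244.0
Step 4: Unaffected records sum: 339
Step 5: Final sum = 244.0 + 339 = 583.0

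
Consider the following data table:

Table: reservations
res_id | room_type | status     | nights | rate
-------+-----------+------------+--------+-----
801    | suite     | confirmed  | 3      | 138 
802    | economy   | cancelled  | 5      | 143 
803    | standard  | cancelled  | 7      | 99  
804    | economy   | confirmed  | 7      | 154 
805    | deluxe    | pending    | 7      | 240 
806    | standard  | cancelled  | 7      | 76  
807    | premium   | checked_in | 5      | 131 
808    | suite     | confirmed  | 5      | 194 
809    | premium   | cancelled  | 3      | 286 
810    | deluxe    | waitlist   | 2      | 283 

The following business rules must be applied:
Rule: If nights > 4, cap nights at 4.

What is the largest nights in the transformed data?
4

Step 1: Original maximum nights = 7
Step 2: Apply cap at 4
Step 3: 7 records had nights > 4 and were capped
Step 4: Maximum after transformation = 4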